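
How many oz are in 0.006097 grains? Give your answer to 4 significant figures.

1 gr = 0.00228571 ounces.
Thus 0.006097 × 0.00228571 ≈ 1.394e-5 oz.

1.394e-5 ounces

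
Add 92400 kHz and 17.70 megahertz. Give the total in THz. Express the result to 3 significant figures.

0.000110 THz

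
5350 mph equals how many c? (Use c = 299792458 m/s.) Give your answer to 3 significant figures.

7.98 × 10^-6 times the speed of light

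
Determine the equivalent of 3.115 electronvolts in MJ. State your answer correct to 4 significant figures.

4.991 × 10^-25 megajoules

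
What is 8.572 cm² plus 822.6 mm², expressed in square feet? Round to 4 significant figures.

0.01808 ft²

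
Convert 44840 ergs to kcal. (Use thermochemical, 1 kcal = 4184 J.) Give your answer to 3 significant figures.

1.07e-6 kcal

1 erg = 2.39006e-11 kilocalories.
So 44840 × 2.39006e-11 ≈ 1.07e-6 kcal.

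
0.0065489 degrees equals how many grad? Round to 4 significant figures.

0.007277 grad

1 degree = 1.11111 grad.
Thus 0.0065489 × 1.11111 ≈ 0.007277 grad.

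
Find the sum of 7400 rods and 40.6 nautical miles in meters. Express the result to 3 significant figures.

112000 m

7400 rod = 37216.1 m and 40.6 nmi = 75191.2 m.
37216.1 + 75191.2 ≈ 112000 m.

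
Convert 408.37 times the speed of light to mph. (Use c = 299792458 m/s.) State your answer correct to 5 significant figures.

1 speed of light = 6.70617 × 10^8 miles per hour.
Thus 408.37 × 6.70617 × 10^8 ≈ 2.7386 × 10^11 mph.

2.7386 × 10^11 mph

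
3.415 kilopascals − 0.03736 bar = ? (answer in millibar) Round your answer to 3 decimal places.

-3.210 mbar

3.415 kPa = 34.1500 mbar and 0.03736 bar = 37.3600 mbar.
34.1500 − 37.3600 ≈ -3.210 mbar.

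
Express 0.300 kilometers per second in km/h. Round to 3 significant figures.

1080 kilometers per hour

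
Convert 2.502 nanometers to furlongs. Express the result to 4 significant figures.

1 nanometer = 4.97097e-12 furlongs.
Then 2.502 × 4.97097e-12 ≈ 1.244e-11 furlong.

1.244e-11 furlong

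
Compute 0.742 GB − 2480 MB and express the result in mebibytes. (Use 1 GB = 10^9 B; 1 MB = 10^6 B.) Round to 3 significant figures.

-1660 mebibytes

0.742 GB = 707.626 MiB and 2480 MB = 2365.11 MiB.
707.626 − 2365.11 ≈ -1660 MiB.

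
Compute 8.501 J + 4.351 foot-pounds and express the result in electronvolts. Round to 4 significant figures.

8.988e+19 eV

8.501 J = 5.30591e+19 eV and 4.351 ft·lbf = 3.68197e+19 eV.
5.30591e+19 + 3.68197e+19 ≈ 8.988e+19 eV.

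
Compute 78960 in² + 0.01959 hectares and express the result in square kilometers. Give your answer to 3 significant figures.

0.000247 km²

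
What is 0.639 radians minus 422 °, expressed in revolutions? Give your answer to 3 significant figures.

-1.07 revolutions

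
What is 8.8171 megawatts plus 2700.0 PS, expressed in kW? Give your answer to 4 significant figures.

10800 kW

8.8171 MW = 8817.10 kW and 2700.0 PS = 1985.85 kW.
8817.10 + 1985.85 ≈ 10800 kW.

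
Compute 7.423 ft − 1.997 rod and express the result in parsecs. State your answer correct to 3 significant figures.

-2.52e-16 pc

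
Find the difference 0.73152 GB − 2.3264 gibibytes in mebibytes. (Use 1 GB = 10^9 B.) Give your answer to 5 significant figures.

-1684.6 MiB

0.73152 GB = 697.632 MiB and 2.3264 GiB = 2382.23 MiB.
697.632 − 2382.23 ≈ -1684.6 MiB.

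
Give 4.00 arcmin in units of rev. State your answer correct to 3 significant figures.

1 arcminute = 4.62963e-5 rev.
So 4.00 × 4.62963e-5 ≈ 0.000185 rev.

0.000185 rev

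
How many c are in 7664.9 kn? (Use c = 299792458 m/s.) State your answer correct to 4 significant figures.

1.315e-5 c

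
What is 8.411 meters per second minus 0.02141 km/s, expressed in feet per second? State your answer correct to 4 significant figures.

-42.65 ft/s

8.411 m/s = 27.5951 ft/s and 0.02141 km/s = 70.2428 ft/s.
27.5951 − 70.2428 ≈ -42.65 ft/s.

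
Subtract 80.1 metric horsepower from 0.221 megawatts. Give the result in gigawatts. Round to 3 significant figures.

0.000162 gigawatts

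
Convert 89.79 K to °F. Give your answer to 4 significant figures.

-298.0 °F

K = (°F + 459.67) × 5/9.
Applying the formula gives -298.0 °F.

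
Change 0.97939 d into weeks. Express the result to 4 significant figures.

0.1399 weeks

1 d = 0.142857 weeks.
So 0.97939 × 0.142857 ≈ 0.1399 wk.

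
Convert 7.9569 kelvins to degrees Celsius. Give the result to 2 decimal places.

-265.19 °C

K = °C + 273.15.
Applying the formula gives -265.19 °C.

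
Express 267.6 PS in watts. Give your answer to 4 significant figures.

196800 watts

1 PS = 735.499 W.
So 267.6 × 735.499 ≈ 196800 W.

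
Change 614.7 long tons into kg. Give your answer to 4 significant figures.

624600 kilograms

1 long ton = 1016.05 kilograms.
Then 614.7 × 1016.05 ≈ 624600 kg.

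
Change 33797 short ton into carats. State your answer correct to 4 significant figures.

1 short ton = 4.53592 × 10^6 ct.
Thus 33797 × 4.53592 × 10^6 ≈ 1.533 × 10^11 ct.

1.533 × 10^11 ct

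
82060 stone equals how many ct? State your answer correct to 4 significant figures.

1 stone = 31751.5 carats.
So 82060 × 31751.5 ≈ 2.606e+9 ct.

2.606e+9 carats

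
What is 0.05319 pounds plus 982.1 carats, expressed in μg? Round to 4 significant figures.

2.205e+8 micrograms

0.05319 lb = 2.41266e+7 μg and 982.1 ct = 1.96420e+8 μg.
2.41266e+7 + 1.96420e+8 ≈ 2.205e+8 μg.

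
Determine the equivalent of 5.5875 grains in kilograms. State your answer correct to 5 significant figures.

1 grain = 6.47989e-5 kilograms.
Thus 5.5875 × 6.47989e-5 ≈ 0.00036206 kg.

0.00036206 kilograms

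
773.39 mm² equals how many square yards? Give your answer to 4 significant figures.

0.0009250 yd²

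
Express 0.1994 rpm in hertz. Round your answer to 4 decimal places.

1 revolution per minute = 0.0166667 hertz.
Thus 0.1994 × 0.0166667 ≈ 0.0033 Hz.

0.0033 Hz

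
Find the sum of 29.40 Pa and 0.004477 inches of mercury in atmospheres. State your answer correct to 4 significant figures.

29.40 Pa = 0.000290155 atm and 0.004477 inHg = 0.000149626 atm.
0.000290155 + 0.000149626 ≈ 0.0004398 atm.

0.0004398 atm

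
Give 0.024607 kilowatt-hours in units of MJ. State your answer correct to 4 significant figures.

0.08859 MJ

1 kWh = 3.60000 MJ.
Then 0.024607 × 3.60000 ≈ 0.08859 MJ.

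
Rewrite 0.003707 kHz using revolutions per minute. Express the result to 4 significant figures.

1 kilohertz = 60000.0 rpm.
So 0.003707 × 60000.0 ≈ 222.4 rpm.

222.4 rpm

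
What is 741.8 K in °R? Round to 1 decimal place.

1335.2 degrees Rankine

°R = K × 9/5.
Applying the formula gives 1335.2 °R.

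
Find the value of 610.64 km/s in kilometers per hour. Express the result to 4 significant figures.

2.198e+6 km/h

1 kilometer per second = 3600.00 km/h.
610.64 × 3600.00 ≈ 2.198e+6 km/h.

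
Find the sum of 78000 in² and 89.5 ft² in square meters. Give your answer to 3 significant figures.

78000 in² = 50.3225 m² and 89.5 ft² = 8.31482 m².
50.3225 + 8.31482 ≈ 58.6 m².

58.6 square meters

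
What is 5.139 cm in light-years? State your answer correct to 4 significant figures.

1 centimeter = 1.05700e-18 ly.
5.139 × 1.05700e-18 ≈ 5.432e-18 ly.

5.432e-18 light-years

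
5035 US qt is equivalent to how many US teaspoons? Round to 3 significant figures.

967000 US tsp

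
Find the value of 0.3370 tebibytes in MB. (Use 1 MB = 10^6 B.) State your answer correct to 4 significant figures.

370500 MB

1 tebibyte = 1.09951 × 10^6 MB.
Thus 0.3370 × 1.09951 × 10^6 ≈ 370500 MB.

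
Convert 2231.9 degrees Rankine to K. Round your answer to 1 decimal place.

1239.9 K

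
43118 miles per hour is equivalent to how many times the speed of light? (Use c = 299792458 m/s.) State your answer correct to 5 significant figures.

1 mile per hour = 1.49116 × 10^-9 c.
Thus 43118 × 1.49116 × 10^-9 ≈ 6.4296 × 10^-5 c.

6.4296 × 10^-5 c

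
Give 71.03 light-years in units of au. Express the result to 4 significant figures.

4.492e+6 au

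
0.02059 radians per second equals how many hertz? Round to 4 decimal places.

1 radian per second = 0.159155 hertz.
Thus 0.02059 × 0.159155 ≈ 0.0033 Hz.

0.0033 hertz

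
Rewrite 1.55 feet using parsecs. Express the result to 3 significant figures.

1 foot = 9.87790 × 10^-18 pc.
So 1.55 × 9.87790 × 10^-18 ≈ 1.53 × 10^-17 pc.

1.53 × 10^-17 pc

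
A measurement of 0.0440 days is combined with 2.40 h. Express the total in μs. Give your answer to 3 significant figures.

1.24e+10 microseconds

0.0440 d = 3.80160e+9 μs and 2.40 h = 8.64000e+9 μs.
3.80160e+9 + 8.64000e+9 ≈ 1.24e+10 μs.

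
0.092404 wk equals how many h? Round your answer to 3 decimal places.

15.524 hours

1 week = 168.000 hours.
Then 0.092404 × 168.000 ≈ 15.524 h.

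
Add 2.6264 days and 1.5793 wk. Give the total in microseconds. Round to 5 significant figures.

1.1821e+12 microseconds

2.6264 d = 2.26921e+11 μs and 1.5793 wk = 9.55161e+11 μs.
2.26921e+11 + 9.55161e+11 ≈ 1.1821e+12 μs.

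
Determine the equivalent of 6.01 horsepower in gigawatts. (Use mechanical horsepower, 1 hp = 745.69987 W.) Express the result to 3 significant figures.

1 hp = 7.45700 × 10^-7 gigawatts.
Thus 6.01 × 7.45700 × 10^-7 ≈ 4.48 × 10^-6 GW.

4.48 × 10^-6 GW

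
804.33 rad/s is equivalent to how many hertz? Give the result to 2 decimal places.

1 rad/s = 0.159155 Hz.
Then 804.33 × 0.159155 ≈ 128.01 Hz.

128.01 Hz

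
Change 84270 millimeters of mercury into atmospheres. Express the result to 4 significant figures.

110.9 atm

1 millimeter of mercury = 0.00131579 atmospheres.
Thus 84270 × 0.00131579 ≈ 110.9 atm.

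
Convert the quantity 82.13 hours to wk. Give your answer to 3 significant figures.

1 h = 0.00595238 weeks.
82.13 × 0.00595238 ≈ 0.489 wk.

0.489 wk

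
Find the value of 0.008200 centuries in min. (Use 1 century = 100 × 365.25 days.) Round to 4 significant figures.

1 century = 5.25960 × 10^7 min.
0.008200 × 5.25960 × 10^7 ≈ 431300 min.

431300 minutes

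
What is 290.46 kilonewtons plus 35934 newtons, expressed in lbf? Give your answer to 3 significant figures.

73400 lbf

290.46 kN = 65298.0 lbf and 35934 N = 8078.28 lbf.
65298.0 + 8078.28 ≈ 73400 lbf.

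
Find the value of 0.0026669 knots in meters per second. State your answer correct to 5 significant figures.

1 kn = 0.514444 m/s.
Thus 0.0026669 × 0.514444 ≈ 0.0013720 m/s.

0.0013720 m/s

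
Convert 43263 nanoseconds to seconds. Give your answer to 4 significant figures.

1 ns = 1.00000 × 10^-9 s.
43263 × 1.00000 × 10^-9 ≈ 4.326 × 10^-5 s.

4.326 × 10^-5 seconds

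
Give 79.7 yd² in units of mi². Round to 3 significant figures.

2.57 × 10^-5 mi²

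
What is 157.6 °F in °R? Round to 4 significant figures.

°R = °F + 459.67.
Applying the formula gives 617.3 °R.

617.3 °R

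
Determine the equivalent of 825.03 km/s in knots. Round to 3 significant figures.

1 kilometer per second = 1943.84 knots.
825.03 × 1943.84 ≈ 1.60e+6 kn.

1.60e+6 kn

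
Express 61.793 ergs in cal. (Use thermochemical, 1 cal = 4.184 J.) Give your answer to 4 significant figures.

1 erg = 2.39006 × 10^-8 cal.
So 61.793 × 2.39006 × 10^-8 ≈ 1.477 × 10^-6 cal.

1.477 × 10^-6 cal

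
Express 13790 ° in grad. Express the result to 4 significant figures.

15320 grad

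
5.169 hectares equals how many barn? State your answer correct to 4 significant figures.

1 ha = 1.00000e+32 barns.
5.169 × 1.00000e+32 ≈ 5.169e+32 barn.

5.169e+32 barn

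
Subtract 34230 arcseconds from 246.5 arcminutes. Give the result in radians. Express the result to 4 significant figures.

-0.09425 rad

246.5 arcmin = 0.0717039 rad and 34230 arcsec = 0.165952 rad.
0.0717039 − 0.165952 ≈ -0.09425 rad.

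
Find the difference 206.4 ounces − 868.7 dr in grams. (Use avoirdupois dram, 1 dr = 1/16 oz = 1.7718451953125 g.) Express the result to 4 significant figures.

4312 grams

206.4 oz = 5851.34 g and 868.7 dr = 1539.20 g.
5851.34 − 1539.20 ≈ 4312 g.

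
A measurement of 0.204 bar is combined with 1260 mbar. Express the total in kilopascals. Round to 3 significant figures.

146 kilopascals

0.204 bar = 20.4000 kPa and 1260 mbar = 126.000 kPa.
20.4000 + 126.000 ≈ 146 kPa.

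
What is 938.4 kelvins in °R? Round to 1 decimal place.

°R = K × 9/5.
Applying the formula gives 1689.1 °R.

1689.1 °R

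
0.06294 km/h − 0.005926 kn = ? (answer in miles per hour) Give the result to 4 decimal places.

0.0323 mph

0.06294 km/h = 0.0391091 mph and 0.005926 kn = 0.00681952 mph.
0.0391091 − 0.00681952 ≈ 0.0323 mph.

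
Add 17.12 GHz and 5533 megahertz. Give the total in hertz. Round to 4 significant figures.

2.265 × 10^10 Hz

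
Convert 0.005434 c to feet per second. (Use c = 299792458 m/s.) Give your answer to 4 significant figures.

5.345e+6 feet per second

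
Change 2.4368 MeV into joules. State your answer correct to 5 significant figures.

3.9042 × 10^-13 joules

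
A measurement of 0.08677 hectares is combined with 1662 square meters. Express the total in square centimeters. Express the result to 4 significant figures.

2.530 × 10^7 square centimeters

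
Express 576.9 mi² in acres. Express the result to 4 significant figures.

369200 acre

1 square mile = 640.000 acres.
Then 576.9 × 640.000 ≈ 369200 acre.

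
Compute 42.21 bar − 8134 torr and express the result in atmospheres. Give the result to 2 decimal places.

30.96 atm

42.21 bar = 41.6580 atm and 8134 torr = 10.7026 atm.
41.6580 − 10.7026 ≈ 30.96 atm.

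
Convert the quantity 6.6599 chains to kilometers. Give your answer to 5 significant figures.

1 chain = 0.0201168 km.
Then 6.6599 × 0.0201168 ≈ 0.13398 km.

0.13398 km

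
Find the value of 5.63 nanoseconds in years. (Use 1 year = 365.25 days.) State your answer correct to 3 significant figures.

1.78e-16 yr

1 nanosecond = 3.16881e-17 yr.
So 5.63 × 3.16881e-17 ≈ 1.78e-16 yr.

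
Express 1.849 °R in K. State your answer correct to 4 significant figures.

°R = K × 9/5.
Applying the formula gives 1.027 K.

1.027 K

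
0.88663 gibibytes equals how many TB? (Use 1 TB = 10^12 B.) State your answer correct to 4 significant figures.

0.0009520 TB

1 gibibyte = 0.00107374 TB.
Thus 0.88663 × 0.00107374 ≈ 0.0009520 TB.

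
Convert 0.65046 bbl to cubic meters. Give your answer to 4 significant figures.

0.1034 cubic meters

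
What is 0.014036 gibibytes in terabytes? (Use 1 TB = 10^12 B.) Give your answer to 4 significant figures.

1.507e-5 TB

1 gibibyte = 0.00107374 TB.
Then 0.014036 × 0.00107374 ≈ 1.507e-5 TB.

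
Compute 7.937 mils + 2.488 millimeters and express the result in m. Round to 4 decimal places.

0.0027 meters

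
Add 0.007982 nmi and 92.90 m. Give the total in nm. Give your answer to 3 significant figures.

0.007982 nmi = 1.47827 × 10^10 nm and 92.90 m = 9.29000 × 10^10 nm.
1.47827 × 10^10 + 9.29000 × 10^10 ≈ 1.08 × 10^11 nm.

1.08 × 10^11 nm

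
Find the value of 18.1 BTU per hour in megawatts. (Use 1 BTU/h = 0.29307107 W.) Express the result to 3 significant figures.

5.30e-6 megawatts

1 BTU per hour = 2.93071e-7 megawatts.
So 18.1 × 2.93071e-7 ≈ 5.30e-6 MW.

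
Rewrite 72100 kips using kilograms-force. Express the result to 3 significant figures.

1 kip = 453.592 kgf.
Then 72100 × 453.592 ≈ 3.27 × 10^7 kgf.

3.27 × 10^7 kgf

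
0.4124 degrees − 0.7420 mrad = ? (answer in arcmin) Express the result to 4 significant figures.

22.19 arcmin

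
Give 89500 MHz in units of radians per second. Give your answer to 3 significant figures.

1 MHz = 6.28319 × 10^6 rad/s.
So 89500 × 6.28319 × 10^6 ≈ 5.62 × 10^11 rad/s.

5.62 × 10^11 radians per second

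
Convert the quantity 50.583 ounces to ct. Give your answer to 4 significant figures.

1 ounce = 141.748 carats.
Then 50.583 × 141.748 ≈ 7170 ct.

7170 ct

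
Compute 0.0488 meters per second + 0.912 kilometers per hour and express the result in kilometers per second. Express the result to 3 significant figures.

0.0488 m/s = 4.88000 × 10^-5 km/s and 0.912 km/h = 0.000253333 km/s.
4.88000 × 10^-5 + 0.000253333 ≈ 0.000302 km/s.

0.000302 km/s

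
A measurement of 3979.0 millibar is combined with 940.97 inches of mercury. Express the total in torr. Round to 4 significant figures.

3979.0 mbar = 2984.50 torr and 940.97 inHg = 23900.6 torr.
2984.50 + 23900.6 ≈ 26890 torr.

26890 torr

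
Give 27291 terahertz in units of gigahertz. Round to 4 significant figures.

1 THz = 1000.00 gigahertz.
27291 × 1000.00 ≈ 2.729e+7 GHz.

2.729e+7 GHz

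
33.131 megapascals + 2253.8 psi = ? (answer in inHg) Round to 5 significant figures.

14372 inHg

33.131 MPa = 9783.58 inHg and 2253.8 psi = 4588.78 inHg.
9783.58 + 4588.78 ≈ 14372 inHg.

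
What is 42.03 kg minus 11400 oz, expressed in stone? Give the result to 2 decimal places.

-44.27 stone

42.03 kg = 6.61859 st and 11400 oz = 50.8929 st.
6.61859 − 50.8929 ≈ -44.27 st.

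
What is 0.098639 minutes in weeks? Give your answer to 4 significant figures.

9.786 × 10^-6 wk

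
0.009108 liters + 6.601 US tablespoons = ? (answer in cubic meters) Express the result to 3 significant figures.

0.000107 m³

0.009108 L = 9.10800 × 10^-6 m³ and 6.601 US tbsp = 9.76074 × 10^-5 m³.
9.10800 × 10^-6 + 9.76074 × 10^-5 ≈ 0.000107 m³.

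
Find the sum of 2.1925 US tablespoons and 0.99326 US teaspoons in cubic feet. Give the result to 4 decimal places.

0.0013 cubic feet

2.1925 US tbsp = 0.00114490 ft³ and 0.99326 US tsp = 0.000172890 ft³.
0.00114490 + 0.000172890 ≈ 0.0013 ft³.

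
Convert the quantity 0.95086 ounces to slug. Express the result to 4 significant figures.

0.001847 slugs

1 ounce = 0.00194256 slug.
Then 0.95086 × 0.00194256 ≈ 0.001847 slug.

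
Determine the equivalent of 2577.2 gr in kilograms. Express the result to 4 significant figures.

0.1670 kg

1 grain = 6.47989e-5 kg.
So 2577.2 × 6.47989e-5 ≈ 0.1670 kg.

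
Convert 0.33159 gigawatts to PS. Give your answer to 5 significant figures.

450840 PS

1 gigawatt = 1.35962e+6 PS.
So 0.33159 × 1.35962e+6 ≈ 450840 PS.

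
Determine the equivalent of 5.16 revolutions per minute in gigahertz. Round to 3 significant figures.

8.60 × 10^-11 GHz

1 revolution per minute = 1.66667 × 10^-11 gigahertz.
Then 5.16 × 1.66667 × 10^-11 ≈ 8.60 × 10^-11 GHz.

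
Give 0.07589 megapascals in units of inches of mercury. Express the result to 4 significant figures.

1 megapascal = 295.300 inHg.
Then 0.07589 × 295.300 ≈ 22.41 inHg.

22.41 inches of mercury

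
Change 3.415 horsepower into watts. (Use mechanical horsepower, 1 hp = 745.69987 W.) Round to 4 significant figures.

1 hp = 745.700 W.
Then 3.415 × 745.700 ≈ 2547 W.

2547 watts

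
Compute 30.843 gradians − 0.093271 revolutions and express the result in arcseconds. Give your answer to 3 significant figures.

30.843 grad = 99931.3 arcsec and 0.093271 rev = 120879 arcsec.
99931.3 − 120879 ≈ -20900 arcsec.

-20900 arcseconds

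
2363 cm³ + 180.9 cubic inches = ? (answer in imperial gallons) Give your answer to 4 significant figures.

1.172 imp gal

2363 cm³ = 0.519787 imp gal and 180.9 in³ = 0.652081 imp gal.
0.519787 + 0.652081 ≈ 1.172 imp gal.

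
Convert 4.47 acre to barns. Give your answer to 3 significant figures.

1 acre = 4.04686e+31 barn.
Then 4.47 × 4.04686e+31 ≈ 1.81e+32 barn.

1.81e+32 barns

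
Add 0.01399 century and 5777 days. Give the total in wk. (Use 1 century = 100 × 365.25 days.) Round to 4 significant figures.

898.3 wk

0.01399 century = 72.9978 wk and 5777 d = 825.286 wk.
72.9978 + 825.286 ≈ 898.3 wk.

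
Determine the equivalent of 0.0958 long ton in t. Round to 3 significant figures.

0.0973 t

1 long ton = 1.01605 t.
Then 0.0958 × 1.01605 ≈ 0.0973 t.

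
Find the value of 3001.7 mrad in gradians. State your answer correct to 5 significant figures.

1 milliradian = 0.0636620 gradians.
Thus 3001.7 × 0.0636620 ≈ 191.09 grad.

191.09 grad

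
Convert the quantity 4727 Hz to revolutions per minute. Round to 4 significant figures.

283600 rpm

1 hertz = 60.0000 rpm.
Thus 4727 × 60.0000 ≈ 283600 rpm.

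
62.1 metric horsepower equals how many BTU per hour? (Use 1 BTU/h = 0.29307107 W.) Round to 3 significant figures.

156000 BTU/h

1 PS = 2509.63 BTU/h.
Then 62.1 × 2509.63 ≈ 156000 BTU/h.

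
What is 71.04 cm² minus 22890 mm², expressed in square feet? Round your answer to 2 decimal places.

-0.17 ft²

71.04 cm² = 0.0764668 ft² and 22890 mm² = 0.246386 ft².
0.0764668 − 0.246386 ≈ -0.17 ft².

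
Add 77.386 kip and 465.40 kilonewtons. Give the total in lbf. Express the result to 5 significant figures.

182010 pounds-force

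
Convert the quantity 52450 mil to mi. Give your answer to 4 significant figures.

1 mil = 1.57828 × 10^-8 mi.
Thus 52450 × 1.57828 × 10^-8 ≈ 0.0008278 mi.

0.0008278 mi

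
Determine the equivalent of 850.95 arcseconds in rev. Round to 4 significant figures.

0.0006566 revolutions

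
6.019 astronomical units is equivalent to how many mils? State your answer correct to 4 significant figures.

1 astronomical unit = 5.88968 × 10^15 mils.
So 6.019 × 5.88968 × 10^15 ≈ 3.545 × 10^16 mil.

3.545 × 10^16 mil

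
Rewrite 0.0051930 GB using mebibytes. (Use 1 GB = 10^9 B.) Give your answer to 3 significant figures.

1 GB = 953.674 mebibytes.
Then 0.0051930 × 953.674 ≈ 4.95 MiB.

4.95 MiB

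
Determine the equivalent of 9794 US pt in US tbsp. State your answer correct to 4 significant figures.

1 US pint = 32.0000 US tbsp.
Then 9794 × 32.0000 ≈ 313400 US tbsp.

313400 US tbsp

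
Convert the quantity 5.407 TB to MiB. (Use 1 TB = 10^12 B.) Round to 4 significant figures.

1 terabyte = 953674 mebibytes.
Thus 5.407 × 953674 ≈ 5.157e+6 MiB.

5.157e+6 MiB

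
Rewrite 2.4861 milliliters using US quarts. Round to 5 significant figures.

1 milliliter = 0.00105669 US qt.
Thus 2.4861 × 0.00105669 ≈ 0.0026270 US qt.

0.0026270 US qt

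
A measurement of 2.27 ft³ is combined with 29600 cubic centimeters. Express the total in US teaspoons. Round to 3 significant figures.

2.27 ft³ = 13041.2 US tsp and 29600 cm³ = 6005.37 US tsp.
13041.2 + 6005.37 ≈ 19000 US tsp.

19000 US tsp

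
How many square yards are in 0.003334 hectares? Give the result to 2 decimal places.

39.87 yd²

1 hectare = 11959.9 square yards.
So 0.003334 × 11959.9 ≈ 39.87 yd².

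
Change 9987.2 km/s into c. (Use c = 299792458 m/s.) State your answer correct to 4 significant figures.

0.03331 c

1 km/s = 3.33564e-6 c.
So 9987.2 × 3.33564e-6 ≈ 0.03331 c.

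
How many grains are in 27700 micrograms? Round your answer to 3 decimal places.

0.427 gr

1 μg = 1.54324 × 10^-5 gr.
27700 × 1.54324 × 10^-5 ≈ 0.427 gr.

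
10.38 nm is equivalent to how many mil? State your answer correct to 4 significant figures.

0.0004087 mil

1 nm = 3.93701e-5 mil.
10.38 × 3.93701e-5 ≈ 0.0004087 mil.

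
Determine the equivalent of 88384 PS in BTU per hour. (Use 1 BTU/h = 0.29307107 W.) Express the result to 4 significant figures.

1 metric horsepower = 2509.63 BTU/h.
88384 × 2509.63 ≈ 2.218 × 10^8 BTU/h.

2.218 × 10^8 BTU/h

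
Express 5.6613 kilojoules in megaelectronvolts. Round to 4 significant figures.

1 kJ = 6.24151 × 10^15 megaelectronvolts.
5.6613 × 6.24151 × 10^15 ≈ 3.534 × 10^16 MeV.

3.534 × 10^16 megaelectronvolts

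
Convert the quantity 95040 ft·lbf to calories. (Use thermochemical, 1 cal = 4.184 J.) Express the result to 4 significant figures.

30800 cal

1 foot-pound = 0.324048 cal.
Then 95040 × 0.324048 ≈ 30800 cal.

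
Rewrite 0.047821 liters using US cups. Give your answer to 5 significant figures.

1 L = 4.22675 US cups.
So 0.047821 × 4.22675 ≈ 0.20213 US cup.

0.20213 US cups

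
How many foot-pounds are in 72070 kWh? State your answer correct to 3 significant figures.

1.91 × 10^11 ft·lbf

1 kilowatt-hour = 2.65522 × 10^6 ft·lbf.
Thus 72070 × 2.65522 × 10^6 ≈ 1.91 × 10^11 ft·lbf.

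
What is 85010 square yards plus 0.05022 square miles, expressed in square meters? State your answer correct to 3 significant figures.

201000 m²

85010 yd² = 71079.2 m² and 0.05022 mi² = 130069 m².
71079.2 + 130069 ≈ 201000 m².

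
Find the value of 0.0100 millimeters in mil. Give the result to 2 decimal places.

0.39 mil

1 mm = 39.3701 mil.
0.0100 × 39.3701 ≈ 0.39 mil.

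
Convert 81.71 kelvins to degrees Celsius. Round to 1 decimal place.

-191.4 °C

K = °C + 273.15.
Applying the formula gives -191.4 °C.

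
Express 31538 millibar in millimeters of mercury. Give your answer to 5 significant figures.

1 millibar = 0.750062 mmHg.
Then 31538 × 0.750062 ≈ 23655 mmHg.

23655 mmHg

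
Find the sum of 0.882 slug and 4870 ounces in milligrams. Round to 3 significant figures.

0.882 slug = 1.28718 × 10^7 mg and 4870 oz = 1.38062 × 10^8 mg.
1.28718 × 10^7 + 1.38062 × 10^8 ≈ 1.51 × 10^8 mg.

1.51 × 10^8 mg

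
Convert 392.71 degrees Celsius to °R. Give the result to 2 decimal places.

1198.55 °R

°R = (°C + 273.15) × 9/5.
Applying the formula gives 1198.55 °R.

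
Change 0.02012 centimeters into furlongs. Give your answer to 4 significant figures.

1 cm = 4.97097e-5 furlongs.
Thus 0.02012 × 4.97097e-5 ≈ 1.000e-6 furlong.

1.000e-6 furlong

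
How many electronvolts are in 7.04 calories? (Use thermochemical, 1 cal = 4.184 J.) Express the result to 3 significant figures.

1 cal = 2.61145 × 10^19 electronvolts.
7.04 × 2.61145 × 10^19 ≈ 1.84 × 10^20 eV.

1.84 × 10^20 electronvolts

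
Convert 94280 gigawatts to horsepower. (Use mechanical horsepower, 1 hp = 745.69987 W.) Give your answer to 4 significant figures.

1 gigawatt = 1.34102 × 10^6 hp.
Thus 94280 × 1.34102 × 10^6 ≈ 1.264 × 10^11 hp.

1.264 × 10^11 hp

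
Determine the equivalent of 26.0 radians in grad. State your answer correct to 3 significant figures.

1 rad = 63.6620 grad.
26.0 × 63.6620 ≈ 1660 grad.

1660 gradians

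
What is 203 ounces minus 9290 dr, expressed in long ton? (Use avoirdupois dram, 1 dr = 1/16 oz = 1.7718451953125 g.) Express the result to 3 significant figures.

203 oz = 0.00566406 long ton and 9290 dr = 0.0162005 long ton.
0.00566406 − 0.0162005 ≈ -0.0105 long ton.

-0.0105 long ton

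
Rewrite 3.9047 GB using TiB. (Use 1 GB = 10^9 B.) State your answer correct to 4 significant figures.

0.003551 TiB

1 GB = 0.000909495 TiB.
So 3.9047 × 0.000909495 ≈ 0.003551 TiB.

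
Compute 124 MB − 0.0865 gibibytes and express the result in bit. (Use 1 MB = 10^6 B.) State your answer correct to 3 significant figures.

2.49 × 10^8 bits

124 MB = 9.92000 × 10^8 bit and 0.0865 GiB = 7.43029 × 10^8 bit.
9.92000 × 10^8 − 7.43029 × 10^8 ≈ 2.49 × 10^8 bit.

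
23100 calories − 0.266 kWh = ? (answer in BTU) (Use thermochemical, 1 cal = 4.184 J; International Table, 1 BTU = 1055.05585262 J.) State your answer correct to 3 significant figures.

23100 cal = 91.6069 BTU and 0.266 kWh = 907.630 BTU.
91.6069 − 907.630 ≈ -816 BTU.

-816 British thermal units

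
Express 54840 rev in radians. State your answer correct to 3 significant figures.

345000 radians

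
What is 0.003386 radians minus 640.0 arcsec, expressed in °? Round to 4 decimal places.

0.003386 rad = 0.194004 ° and 640.0 arcsec = 0.177778 °.
0.194004 − 0.177778 ≈ 0.0162 °.

0.0162 degrees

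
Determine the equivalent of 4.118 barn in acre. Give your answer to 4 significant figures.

1.018 × 10^-31 acres

1 barn = 2.47105 × 10^-32 acre.
So 4.118 × 2.47105 × 10^-32 ≈ 1.018 × 10^-31 acre.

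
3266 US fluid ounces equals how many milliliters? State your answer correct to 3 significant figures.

1 US fl oz = 29.5735 milliliters.
3266 × 29.5735 ≈ 96600 mL.

96600 mL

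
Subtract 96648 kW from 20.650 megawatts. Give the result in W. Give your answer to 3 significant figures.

-7.60e+7 watts

20.650 MW = 2.06500e+7 W and 96648 kW = 9.66480e+7 W.
2.06500e+7 − 9.66480e+7 ≈ -7.60e+7 W.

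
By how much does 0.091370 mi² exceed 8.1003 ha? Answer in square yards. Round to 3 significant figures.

186000 yd²

0.091370 mi² = 283028 yd² and 8.1003 ha = 96878.8 yd².
283028 − 96878.8 ≈ 186000 yd².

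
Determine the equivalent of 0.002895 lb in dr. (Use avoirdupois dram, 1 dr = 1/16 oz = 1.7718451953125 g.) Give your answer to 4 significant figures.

0.7411 dr

1 pound = 256.000 dr.
So 0.002895 × 256.000 ≈ 0.7411 dr.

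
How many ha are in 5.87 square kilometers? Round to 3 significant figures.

1 km² = 100.000 ha.
5.87 × 100.000 ≈ 587 ha.

587 ha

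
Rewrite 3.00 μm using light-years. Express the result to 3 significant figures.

1 μm = 1.05700 × 10^-22 light-years.
3.00 × 1.05700 × 10^-22 ≈ 3.17 × 10^-22 ly.

3.17 × 10^-22 ly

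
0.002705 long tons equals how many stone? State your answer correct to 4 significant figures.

1 long ton = 160.000 st.
Then 0.002705 × 160.000 ≈ 0.4328 st.

0.4328 st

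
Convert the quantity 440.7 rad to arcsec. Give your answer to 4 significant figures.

1 radian = 206265 arcsec.
So 440.7 × 206265 ≈ 9.090e+7 arcsec.

9.090e+7 arcseconds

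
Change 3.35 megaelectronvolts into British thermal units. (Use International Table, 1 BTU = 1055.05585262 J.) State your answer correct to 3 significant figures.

1 MeV = 1.51857 × 10^-16 BTU.
Thus 3.35 × 1.51857 × 10^-16 ≈ 5.09 × 10^-16 BTU.

5.09 × 10^-16 BTU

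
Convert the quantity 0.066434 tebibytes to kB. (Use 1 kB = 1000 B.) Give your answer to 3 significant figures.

7.30 × 10^7 kB

1 TiB = 1.09951 × 10^9 kB.
So 0.066434 × 1.09951 × 10^9 ≈ 7.30 × 10^7 kB.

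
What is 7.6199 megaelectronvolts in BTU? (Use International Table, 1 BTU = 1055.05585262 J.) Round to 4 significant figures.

1.157 × 10^-15 BTU

1 megaelectronvolt = 1.51857 × 10^-16 British thermal units.
7.6199 × 1.51857 × 10^-16 ≈ 1.157 × 10^-15 BTU.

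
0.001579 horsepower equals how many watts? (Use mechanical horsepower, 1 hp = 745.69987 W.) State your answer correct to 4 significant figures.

1 horsepower = 745.700 W.
So 0.001579 × 745.700 ≈ 1.177 W.

1.177 W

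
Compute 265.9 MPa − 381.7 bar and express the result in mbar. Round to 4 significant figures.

2.277 × 10^6 millibar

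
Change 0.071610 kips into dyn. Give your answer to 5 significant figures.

3.1854 × 10^7 dyn

1 kip = 4.44822 × 10^8 dyn.
Then 0.071610 × 4.44822 × 10^8 ≈ 3.1854 × 10^7 dyn.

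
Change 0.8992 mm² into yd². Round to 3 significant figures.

1.08e-6 square yards

1 mm² = 1.19599e-6 square yards.
Thus 0.8992 × 1.19599e-6 ≈ 1.08e-6 yd².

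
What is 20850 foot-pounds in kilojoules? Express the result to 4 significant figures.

28.27 kilojoules

1 ft·lbf = 0.00135582 kilojoules.
Thus 20850 × 0.00135582 ≈ 28.27 kJ.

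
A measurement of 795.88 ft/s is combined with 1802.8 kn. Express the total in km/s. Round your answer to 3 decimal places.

795.88 ft/s = 0.242584 km/s and 1802.8 kn = 0.927440 km/s.
0.242584 + 0.927440 ≈ 1.170 km/s.

1.170 km/s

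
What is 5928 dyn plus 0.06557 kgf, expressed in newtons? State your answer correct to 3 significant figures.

5928 dyn = 0.0592800 N and 0.06557 kgf = 0.643022 N.
0.0592800 + 0.643022 ≈ 0.702 N.

0.702 N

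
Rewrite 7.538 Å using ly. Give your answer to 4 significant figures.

7.968e-26 ly

1 angstrom = 1.05700e-26 ly.
Thus 7.538 × 1.05700e-26 ≈ 7.968e-26 ly.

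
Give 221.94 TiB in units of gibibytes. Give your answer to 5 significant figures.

1 TiB = 1024.00 GiB.
221.94 × 1024.00 ≈ 227270 GiB.

227270 GiB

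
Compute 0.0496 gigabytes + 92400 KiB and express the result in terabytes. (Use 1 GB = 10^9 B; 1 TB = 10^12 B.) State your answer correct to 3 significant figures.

0.000144 TB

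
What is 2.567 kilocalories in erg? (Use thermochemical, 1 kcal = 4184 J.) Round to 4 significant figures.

1.074 × 10^11 ergs

1 kilocalorie = 4.18400 × 10^10 erg.
So 2.567 × 4.18400 × 10^10 ≈ 1.074 × 10^11 erg.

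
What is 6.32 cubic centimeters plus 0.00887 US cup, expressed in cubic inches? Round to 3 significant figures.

0.514 in³

6.32 cm³ = 0.385670 in³ and 0.00887 US cup = 0.128061 in³.
0.385670 + 0.128061 ≈ 0.514 in³.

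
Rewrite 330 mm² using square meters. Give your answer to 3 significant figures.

0.000330 square meters

1 mm² = 1.00000e-6 m².
Thus 330 × 1.00000e-6 ≈ 0.000330 m².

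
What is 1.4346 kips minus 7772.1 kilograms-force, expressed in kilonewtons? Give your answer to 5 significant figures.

1.4346 kip = 6.38142 kN and 7772.1 kgf = 76.2183 kN.
6.38142 − 76.2183 ≈ -69.837 kN.

-69.837 kN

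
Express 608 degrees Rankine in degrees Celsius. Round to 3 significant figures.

64.6 °C

°R = (°C + 273.15) × 9/5.
Applying the formula gives 64.6 °C.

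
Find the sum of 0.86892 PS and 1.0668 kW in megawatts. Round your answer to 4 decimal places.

0.86892 PS = 0.000639090 MW and 1.0668 kW = 0.00106680 MW.
0.000639090 + 0.00106680 ≈ 0.0017 MW.

0.0017 MW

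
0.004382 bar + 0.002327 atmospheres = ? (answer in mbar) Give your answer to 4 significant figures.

6.740 mbar

0.004382 bar = 4.38200 mbar and 0.002327 atm = 2.35783 mbar.
4.38200 + 2.35783 ≈ 6.740 mbar.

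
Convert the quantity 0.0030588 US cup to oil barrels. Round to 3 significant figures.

1 US cup = 0.00148810 oil barrels.
Then 0.0030588 × 0.00148810 ≈ 4.55 × 10^-6 bbl.

4.55 × 10^-6 oil barrels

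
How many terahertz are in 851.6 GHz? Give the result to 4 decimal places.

0.8516 terahertz

1 gigahertz = 0.00100000 terahertz.
Thus 851.6 × 0.00100000 ≈ 0.8516 THz.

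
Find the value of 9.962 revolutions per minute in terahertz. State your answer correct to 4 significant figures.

1 revolution per minute = 1.66667 × 10^-14 terahertz.
9.962 × 1.66667 × 10^-14 ≈ 1.660 × 10^-13 THz.

1.660 × 10^-13 terahertz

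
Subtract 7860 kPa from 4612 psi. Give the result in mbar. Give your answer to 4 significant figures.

4612 psi = 317986 mbar and 7860 kPa = 78600.0 mbar.
317986 − 78600.0 ≈ 239400 mbar.

239400 millibar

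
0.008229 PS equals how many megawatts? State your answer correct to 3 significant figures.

1 PS = 0.000735499 megawatts.
Thus 0.008229 × 0.000735499 ≈ 6.05e-6 MW.

6.05e-6 MW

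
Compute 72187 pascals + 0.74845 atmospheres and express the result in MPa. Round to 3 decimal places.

72187 Pa = 0.0721870 MPa and 0.74845 atm = 0.0758367 MPa.
0.0721870 + 0.0758367 ≈ 0.148 MPa.

0.148 megapascals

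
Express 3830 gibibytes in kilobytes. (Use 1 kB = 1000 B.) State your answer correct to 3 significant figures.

4.11 × 10^9 kilobytes

1 gibibyte = 1.07374 × 10^6 kB.
3830 × 1.07374 × 10^6 ≈ 4.11 × 10^9 kB.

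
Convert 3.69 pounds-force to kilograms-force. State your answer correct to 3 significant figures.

1 lbf = 0.453592 kilograms-force.
So 3.69 × 0.453592 ≈ 1.67 kgf.

1.67 kilograms-force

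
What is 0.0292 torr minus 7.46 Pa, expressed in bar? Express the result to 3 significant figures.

-3.57e-5 bar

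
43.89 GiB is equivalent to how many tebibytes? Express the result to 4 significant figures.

0.04286 tebibytes

1 gibibyte = 0.0009765625 TiB.
So 43.89 × 0.0009765625 ≈ 0.04286 TiB.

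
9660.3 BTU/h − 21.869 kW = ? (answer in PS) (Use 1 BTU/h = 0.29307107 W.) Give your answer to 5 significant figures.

-25.884 metric horsepower

9660.3 BTU/h = 3.84930 PS and 21.869 kW = 29.7336 PS.
3.84930 − 29.7336 ≈ -25.884 PS.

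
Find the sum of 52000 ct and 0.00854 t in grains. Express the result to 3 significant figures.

292000 grains

52000 ct = 160497 gr and 0.00854 t = 131792 gr.
160497 + 131792 ≈ 292000 gr.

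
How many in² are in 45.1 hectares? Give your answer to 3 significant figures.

6.99e+8 square inches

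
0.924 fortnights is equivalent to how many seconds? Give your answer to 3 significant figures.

1 fortnight = 1.20960 × 10^6 s.
Thus 0.924 × 1.20960 × 10^6 ≈ 1.12 × 10^6 s.

1.12 × 10^6 s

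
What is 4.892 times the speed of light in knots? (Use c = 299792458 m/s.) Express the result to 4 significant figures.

1 c = 5.82750e+8 kn.
4.892 × 5.82750e+8 ≈ 2.851e+9 kn.

2.851e+9 knots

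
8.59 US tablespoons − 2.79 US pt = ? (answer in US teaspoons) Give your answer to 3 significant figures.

-242 US tsp

8.59 US tbsp = 25.7700 US tsp and 2.79 US pt = 267.840 US tsp.
25.7700 − 267.840 ≈ -242 US tsp.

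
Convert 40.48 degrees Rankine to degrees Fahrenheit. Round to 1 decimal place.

-419.2 degrees Fahrenheit

°R = °F + 459.67.
Applying the formula gives -419.2 °F.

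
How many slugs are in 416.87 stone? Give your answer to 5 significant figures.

1 st = 0.435133 slugs.
So 416.87 × 0.435133 ≈ 181.39 slug.

181.39 slugs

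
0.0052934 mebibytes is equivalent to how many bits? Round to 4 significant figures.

44400 bits

1 MiB = 8.38861 × 10^6 bit.
Then 0.0052934 × 8.38861 × 10^6 ≈ 44400 bit.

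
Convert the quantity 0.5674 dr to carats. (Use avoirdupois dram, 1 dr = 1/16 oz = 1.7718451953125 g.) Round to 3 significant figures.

5.03 ct

1 dram = 8.85923 carats.
So 0.5674 × 8.85923 ≈ 5.03 ct.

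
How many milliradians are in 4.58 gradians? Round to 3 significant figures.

71.9 milliradians

1 grad = 15.7080 mrad.
Thus 4.58 × 15.7080 ≈ 71.9 mrad.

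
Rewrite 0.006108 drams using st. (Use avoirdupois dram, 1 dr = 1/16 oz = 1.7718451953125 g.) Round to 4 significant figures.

1 dr = 0.000279018 st.
0.006108 × 0.000279018 ≈ 1.704 × 10^-6 st.

1.704 × 10^-6 stone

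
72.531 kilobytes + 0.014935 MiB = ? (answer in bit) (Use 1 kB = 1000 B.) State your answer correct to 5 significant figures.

72.531 kB = 580248 bit and 0.014935 MiB = 125284 bit.
580248 + 125284 ≈ 705530 bit.

705530 bits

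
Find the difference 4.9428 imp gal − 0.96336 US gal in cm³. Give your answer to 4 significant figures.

4.9428 imp gal = 22470.4 cm³ and 0.96336 US gal = 3646.71 cm³.
22470.4 − 3646.71 ≈ 18820 cm³.

18820 cm³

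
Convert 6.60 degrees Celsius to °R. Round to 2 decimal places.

503.55 °R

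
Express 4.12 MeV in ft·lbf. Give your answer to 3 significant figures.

1 megaelectronvolt = 1.18170 × 10^-13 foot-pounds.
4.12 × 1.18170 × 10^-13 ≈ 4.87 × 10^-13 ft·lbf.

4.87 × 10^-13 ft·lbf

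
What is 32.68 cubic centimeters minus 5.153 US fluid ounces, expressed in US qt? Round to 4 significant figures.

-0.1265 US qt

32.68 cm³ = 0.0345326 US qt and 5.153 US fl oz = 0.161031 US qt.
0.0345326 − 0.161031 ≈ -0.1265 US qt.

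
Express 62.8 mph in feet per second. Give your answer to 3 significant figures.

92.1 ft/s

1 mph = 1.46667 feet per second.
Thus 62.8 × 1.46667 ≈ 92.1 ft/s.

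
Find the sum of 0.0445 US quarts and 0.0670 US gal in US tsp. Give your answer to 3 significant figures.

0.0445 US qt = 8.54400 US tsp and 0.0670 US gal = 51.4560 US tsp.
8.54400 + 51.4560 ≈ 60.0 US tsp.

60.0 US tsp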